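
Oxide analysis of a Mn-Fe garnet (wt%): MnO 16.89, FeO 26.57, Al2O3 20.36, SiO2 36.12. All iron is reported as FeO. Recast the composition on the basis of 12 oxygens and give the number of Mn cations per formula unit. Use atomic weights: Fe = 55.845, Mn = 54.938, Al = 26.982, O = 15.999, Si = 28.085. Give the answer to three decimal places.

1.186 Mn apfu

MnO: 16.89/70.937 = 0.23810 mol → 0.23810 mol Mn, 0.23810 mol O.
FeO: 26.57/71.844 = 0.36983 mol → 0.36983 mol Fe, 0.36983 mol O.
Al2O3: 20.36/101.961 = 0.19968 mol → 0.39936 mol Al, 0.59904 mol O.
SiO2: 36.12/60.083 = 0.60117 mol → 0.60117 mol Si, 1.20234 mol O.
Total oxygen = 2.40931 mol. Normalization factor = 12/2.40931 = 4.98068.
Mn per 12 O = 0.23810 × 4.98068 = 1.186.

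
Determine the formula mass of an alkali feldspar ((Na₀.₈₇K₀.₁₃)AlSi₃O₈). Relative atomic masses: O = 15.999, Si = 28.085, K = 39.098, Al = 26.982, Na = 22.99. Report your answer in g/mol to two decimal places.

The formula mass is the sum 0.87×22.99 + 0.13×39.098 + 1×26.982 + 3×28.085 + 8×15.999.

264.31 g/mol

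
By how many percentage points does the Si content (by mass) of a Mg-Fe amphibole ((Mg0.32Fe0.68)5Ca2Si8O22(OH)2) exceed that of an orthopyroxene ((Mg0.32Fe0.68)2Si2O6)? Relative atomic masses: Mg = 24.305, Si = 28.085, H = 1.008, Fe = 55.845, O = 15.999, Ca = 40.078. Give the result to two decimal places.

M((Mg0.32Fe0.68)5Ca2Si8O22(OH)2) = 919.589 g/mol, so wt% Si = 224.680/919.589 × 100 = 24.43%.
M((Mg0.32Fe0.68)2Si2O6) = 243.668 g/mol, so wt% Si = 56.170/243.668 × 100 = 23.05%.
24.43 − 23.05 = 1.38 pp.

1.38 percentage points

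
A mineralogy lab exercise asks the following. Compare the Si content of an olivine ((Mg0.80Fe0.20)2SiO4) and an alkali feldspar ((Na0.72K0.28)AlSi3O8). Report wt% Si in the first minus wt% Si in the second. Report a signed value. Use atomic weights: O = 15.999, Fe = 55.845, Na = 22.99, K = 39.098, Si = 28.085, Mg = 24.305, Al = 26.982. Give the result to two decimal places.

-13.27 percentage points

First mineral: 28.085 g Si in 153.307 g formula = 18.32 wt% Si.
Second mineral: 84.255 g Si in 266.729 g formula = 31.59 wt% Si.
18.32% − 31.59% gives a difference of -13.27 percentage points.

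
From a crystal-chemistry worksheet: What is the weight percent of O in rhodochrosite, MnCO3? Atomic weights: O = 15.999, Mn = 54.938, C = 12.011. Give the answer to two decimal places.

41.76 weight percent

Formula mass = 1×54.938 + 1×12.011 + 3×15.999 = 114.946 g/mol, of which 47.997 g is O.
So O makes up 47.997/114.946 = 0.4176 of the mass, i.e. 41.76%.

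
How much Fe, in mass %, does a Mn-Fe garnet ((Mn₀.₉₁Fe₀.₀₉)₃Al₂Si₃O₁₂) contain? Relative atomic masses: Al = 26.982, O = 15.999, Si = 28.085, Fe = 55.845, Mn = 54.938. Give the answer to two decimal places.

Molar mass of (Mn₀.₉₁Fe₀.₀₉)₃Al₂Si₃O₁₂: 2.73*54.938 + 0.27*55.845 + 2*26.982 + 3*28.085 + 12*15.999 = 495.266 g/mol.
Mass of Fe per formula unit: 0.27 × 55.845 = 15.078 g.
Weight fraction Fe = 15.078 / 495.266 = 0.0304.

3.04 mass %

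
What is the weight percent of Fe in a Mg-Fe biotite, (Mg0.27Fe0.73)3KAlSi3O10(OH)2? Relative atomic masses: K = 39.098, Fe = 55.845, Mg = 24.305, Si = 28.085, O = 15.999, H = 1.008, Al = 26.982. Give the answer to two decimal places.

Formula mass = 0.81*24.305 + 2.19*55.845 + 1*39.098 + 1*26.982 + 3*28.085 + 12*15.999 + 2*1.008 = 486.327 g/mol, of which 122.301 g is Fe.
So Fe makes up 122.301/486.327 = 0.2515 of the mass, i.e. 25.15%.

25.15 weight percent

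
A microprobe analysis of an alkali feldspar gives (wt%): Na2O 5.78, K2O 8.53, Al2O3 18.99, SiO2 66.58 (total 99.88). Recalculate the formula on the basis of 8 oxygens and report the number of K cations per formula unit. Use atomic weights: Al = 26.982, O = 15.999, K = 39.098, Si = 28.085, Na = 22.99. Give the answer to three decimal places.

Na2O (M=61.979): mol = 0.09326; Na = 0.18652, O = 0.09326.
K2O (M=94.195): mol = 0.09056; K = 0.18112, O = 0.09056.
Al2O3 (M=101.961): mol = 0.18625; Al = 0.37250, O = 0.55875.
SiO2 (M=60.083): mol = 1.10813; Si = 1.10813, O = 2.21626.
ΣO = 2.95883; factor = 8/ΣO = 2.70377.
K apfu = 0.18112 × 2.70377 = 0.490.

0.490 K apfu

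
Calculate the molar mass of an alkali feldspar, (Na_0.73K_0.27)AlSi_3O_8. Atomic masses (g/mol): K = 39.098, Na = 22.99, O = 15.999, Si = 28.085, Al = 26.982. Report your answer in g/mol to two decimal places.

M = 0.73(22.99) + 0.27(39.098) + 1(26.982) + 3(28.085) + 8(15.999)

266.57 g/mol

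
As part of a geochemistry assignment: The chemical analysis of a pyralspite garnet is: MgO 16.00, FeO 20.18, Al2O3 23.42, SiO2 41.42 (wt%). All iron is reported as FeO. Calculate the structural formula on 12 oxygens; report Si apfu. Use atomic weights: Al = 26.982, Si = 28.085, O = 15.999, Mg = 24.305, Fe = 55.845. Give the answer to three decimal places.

3.013 Si apfu

16.00 wt% MgO ÷ 40.304 g/mol = 0.39698 mol, giving 0.39698 Mg and 0.39698 O.
20.18 wt% FeO ÷ 71.844 g/mol = 0.28089 mol, giving 0.28089 Fe and 0.28089 O.
23.42 wt% Al2O3 ÷ 101.961 g/mol = 0.22970 mol, giving 0.45940 Al and 0.68910 O.
41.42 wt% SiO2 ÷ 60.083 g/mol = 0.68938 mol, giving 0.68938 Si and 1.37876 O.
Oxygen sums to 2.74573; scaling by 12/2.74573 = 4.37042 puts the formula on 12 O.
Si: 0.68938 × 4.37042 = 3.013 atoms per formula unit.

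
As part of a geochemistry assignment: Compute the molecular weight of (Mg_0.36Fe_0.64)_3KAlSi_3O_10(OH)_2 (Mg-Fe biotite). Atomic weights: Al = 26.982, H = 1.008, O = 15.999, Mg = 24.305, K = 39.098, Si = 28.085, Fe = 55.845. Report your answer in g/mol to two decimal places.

The formula mass is the sum 1.08·24.305 + 1.92·55.845 + 1·39.098 + 1·26.982 + 3·28.085 + 12·15.999 + 2·1.008.

477.81 g/mol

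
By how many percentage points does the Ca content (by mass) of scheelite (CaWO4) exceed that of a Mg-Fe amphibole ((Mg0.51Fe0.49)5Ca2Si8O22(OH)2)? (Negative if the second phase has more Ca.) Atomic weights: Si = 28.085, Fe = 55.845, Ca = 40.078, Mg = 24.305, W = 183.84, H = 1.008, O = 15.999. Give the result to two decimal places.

First mineral: 40.078 g Ca in 287.914 g formula = 13.92 wt% Ca.
Second mineral: 80.156 g Ca in 889.626 g formula = 9.01 wt% Ca.
13.92% − 9.01% gives a difference of 4.91 percentage points.

4.91 percentage points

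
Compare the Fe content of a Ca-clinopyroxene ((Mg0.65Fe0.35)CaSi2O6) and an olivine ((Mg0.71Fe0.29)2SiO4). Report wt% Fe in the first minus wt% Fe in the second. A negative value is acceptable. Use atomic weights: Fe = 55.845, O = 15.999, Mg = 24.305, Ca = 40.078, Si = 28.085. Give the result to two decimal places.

First mineral: 19.546 g Fe in 227.586 g formula = 8.59 wt% Fe.
Second mineral: 32.390 g Fe in 158.984 g formula = 20.37 wt% Fe.
8.59% − 20.37% gives a difference of -11.78 percentage points.

-11.78 percentage points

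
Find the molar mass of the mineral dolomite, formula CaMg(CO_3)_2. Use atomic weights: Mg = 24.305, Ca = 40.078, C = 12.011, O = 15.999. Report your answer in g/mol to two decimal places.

184.40 g/mol

Ca: 1 × 40.078 = 40.0780
Mg: 1 × 24.305 = 24.3050
C: 2 × 12.011 = 24.0220
O: 6 × 15.999 = 95.9940
Summing the contributions gives the formula mass.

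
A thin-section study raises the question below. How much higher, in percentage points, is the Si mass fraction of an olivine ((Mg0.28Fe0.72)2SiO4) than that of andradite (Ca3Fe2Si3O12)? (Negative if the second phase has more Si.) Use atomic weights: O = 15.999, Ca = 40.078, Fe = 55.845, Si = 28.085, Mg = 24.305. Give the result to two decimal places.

Si in (Mg0.28Fe0.72)2SiO4: molar mass 186.109 g/mol; 1×28.085 = 28.085 g → 15.09 wt%.
Si in Ca3Fe2Si3O12: molar mass 508.167 g/mol; 3×28.085 = 84.255 g → 16.58 wt%.
Difference = 15.09 − 16.58 = -1.49 percentage points.

-1.49 percentage points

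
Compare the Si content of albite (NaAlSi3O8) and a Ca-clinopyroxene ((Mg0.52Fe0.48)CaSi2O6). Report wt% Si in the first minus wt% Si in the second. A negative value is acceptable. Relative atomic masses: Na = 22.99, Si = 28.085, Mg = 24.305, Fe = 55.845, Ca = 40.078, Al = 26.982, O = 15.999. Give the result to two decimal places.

M(NaAlSi3O8) = 262.219 g/mol, so wt% Si = 84.255/262.219 × 100 = 32.13%.
M((Mg0.52Fe0.48)CaSi2O6) = 231.686 g/mol, so wt% Si = 56.170/231.686 × 100 = 24.24%.
32.13 − 24.24 = 7.89 pp.

7.89 percentage points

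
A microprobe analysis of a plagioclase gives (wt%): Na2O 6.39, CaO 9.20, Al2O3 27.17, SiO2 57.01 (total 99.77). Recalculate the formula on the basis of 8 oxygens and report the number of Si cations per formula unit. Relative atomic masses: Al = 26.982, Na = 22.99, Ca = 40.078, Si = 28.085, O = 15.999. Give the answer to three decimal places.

2.561 Si apfu

6.39 wt% Na2O ÷ 61.979 g/mol = 0.10310 mol, giving 0.20620 Na and 0.10310 O.
9.20 wt% CaO ÷ 56.077 g/mol = 0.16406 mol, giving 0.16406 Ca and 0.16406 O.
27.17 wt% Al2O3 ÷ 101.961 g/mol = 0.26647 mol, giving 0.53294 Al and 0.79941 O.
57.01 wt% SiO2 ÷ 60.083 g/mol = 0.94885 mol, giving 0.94885 Si and 1.89770 O.
Oxygen sums to 2.96427; scaling by 8/2.96427 = 2.69881 puts the formula on 8 O.
Si: 0.94885 × 2.69881 = 2.561 atoms per formula unit.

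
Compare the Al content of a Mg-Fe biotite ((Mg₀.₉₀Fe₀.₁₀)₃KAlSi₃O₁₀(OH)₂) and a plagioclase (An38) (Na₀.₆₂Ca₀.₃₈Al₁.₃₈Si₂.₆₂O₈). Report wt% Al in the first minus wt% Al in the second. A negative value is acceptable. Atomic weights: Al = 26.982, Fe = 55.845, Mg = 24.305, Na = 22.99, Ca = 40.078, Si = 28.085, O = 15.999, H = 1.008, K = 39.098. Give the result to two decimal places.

First mineral: 26.982 g Al in 426.716 g formula = 6.32 wt% Al.
Second mineral: 37.235 g Al in 268.293 g formula = 13.88 wt% Al.
6.32% − 13.88% gives a difference of -7.56 percentage points.

-7.56 percentage points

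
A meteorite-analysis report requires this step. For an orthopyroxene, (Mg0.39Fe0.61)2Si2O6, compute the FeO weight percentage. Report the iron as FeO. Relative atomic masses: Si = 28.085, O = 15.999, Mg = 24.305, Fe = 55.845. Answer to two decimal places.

36.63 wt%

Molar mass of (Mg0.39Fe0.61)2Si2O6 = 0.78×24.305 + 1.22×55.845 + 2×28.085 + 6×15.999 = 239.253 g/mol.
Each formula unit contains 1.22 Fe, equivalent to 1.22/1 = 1.2200 mol FeO.
M(FeO) = 1×55.845 + 1×15.999 = 71.844 g/mol.
Mass of FeO per formula unit = 1.2200 × 71.844 = 87.650 g.
FeO wt% = 87.650 / 239.253 × 100 = 36.63%.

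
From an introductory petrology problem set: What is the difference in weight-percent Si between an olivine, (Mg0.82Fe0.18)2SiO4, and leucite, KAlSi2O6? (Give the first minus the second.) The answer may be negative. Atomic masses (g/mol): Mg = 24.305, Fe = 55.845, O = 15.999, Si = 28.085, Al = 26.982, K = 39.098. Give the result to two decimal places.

-7.27 percentage points

Si in (Mg0.82Fe0.18)2SiO4: molar mass 152.045 g/mol; 1×28.085 = 28.085 g → 18.47 wt%.
Si in KAlSi2O6: molar mass 218.244 g/mol; 2×28.085 = 56.170 g → 25.74 wt%.
Difference = 18.47 − 25.74 = -7.27 percentage points.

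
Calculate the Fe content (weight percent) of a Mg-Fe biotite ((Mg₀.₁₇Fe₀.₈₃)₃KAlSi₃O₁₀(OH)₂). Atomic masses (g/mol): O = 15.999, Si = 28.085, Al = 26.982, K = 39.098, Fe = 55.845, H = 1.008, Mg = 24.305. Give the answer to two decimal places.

28.05 weight percent

Formula mass = 0.51×24.305 + 2.49×55.845 + 1×39.098 + 1×26.982 + 3×28.085 + 12×15.999 + 2×1.008 = 495.789 g/mol, of which 139.054 g is Fe.
So Fe makes up 139.054/495.789 = 0.2805 of the mass, i.e. 28.05%.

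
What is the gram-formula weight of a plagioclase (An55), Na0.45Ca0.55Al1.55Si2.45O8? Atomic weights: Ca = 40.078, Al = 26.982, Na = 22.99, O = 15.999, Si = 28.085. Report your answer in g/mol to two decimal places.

271.01 g/mol

The formula mass is the sum 0.45×22.99 + 0.55×40.078 + 1.55×26.982 + 2.45×28.085 + 8×15.999.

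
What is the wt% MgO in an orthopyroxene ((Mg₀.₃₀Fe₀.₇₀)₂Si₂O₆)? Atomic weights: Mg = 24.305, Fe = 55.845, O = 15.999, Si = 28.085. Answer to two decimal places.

9.87 wt%

Formula mass = 244.930 g/mol.
0.60 Mg → 0.6000 mol MgO per formula unit; M(MgO) = 40.304, so MgO mass = 24.182 g.
24.182/244.930 × 100 = 9.87 wt%.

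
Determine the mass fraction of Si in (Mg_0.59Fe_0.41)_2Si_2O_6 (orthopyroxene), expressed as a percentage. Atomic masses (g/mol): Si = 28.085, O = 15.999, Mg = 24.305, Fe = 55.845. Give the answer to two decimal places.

Molar mass of (Mg_0.59Fe_0.41)_2Si_2O_6: 1.18×24.305 + 0.82×55.845 + 2×28.085 + 6×15.999 = 226.637 g/mol.
Mass of Si per formula unit: 2 × 28.085 = 56.170 g.
Weight fraction Si = 56.170 / 226.637 = 0.2478.

24.78 mass %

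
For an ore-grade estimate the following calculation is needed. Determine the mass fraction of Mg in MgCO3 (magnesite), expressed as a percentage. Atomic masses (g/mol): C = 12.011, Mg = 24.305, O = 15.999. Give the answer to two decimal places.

Formula mass = 1·24.305 + 1·12.011 + 3·15.999 = 84.313 g/mol, of which 24.305 g is Mg.
So Mg makes up 24.305/84.313 = 0.2883 of the mass, i.e. 28.83%.

28.83 wt%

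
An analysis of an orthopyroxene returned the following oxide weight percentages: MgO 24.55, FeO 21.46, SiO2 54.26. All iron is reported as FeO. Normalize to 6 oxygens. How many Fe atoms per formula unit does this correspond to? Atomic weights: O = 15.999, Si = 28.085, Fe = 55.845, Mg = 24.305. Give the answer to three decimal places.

24.55 wt% MgO ÷ 40.304 g/mol = 0.60912 mol, giving 0.60912 Mg and 0.60912 O.
21.46 wt% FeO ÷ 71.844 g/mol = 0.29870 mol, giving 0.29870 Fe and 0.29870 O.
54.26 wt% SiO2 ÷ 60.083 g/mol = 0.90308 mol, giving 0.90308 Si and 1.80616 O.
Oxygen sums to 2.71398; scaling by 6/2.71398 = 2.21078 puts the formula on 6 O.
Fe: 0.29870 × 2.21078 = 0.660 atoms per formula unit.

0.660 Fe apfu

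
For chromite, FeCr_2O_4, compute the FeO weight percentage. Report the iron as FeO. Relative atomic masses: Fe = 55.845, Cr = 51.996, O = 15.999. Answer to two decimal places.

32.10 wt%

M(FeCr_2O_4) = 223.833 g/mol; M(FeO) = 71.844 g/mol.
Moles FeO per formula unit = 1 Fe ÷ 1 = 1.0000.
FeO fraction = (1.0000 × 71.844) / 223.833 = 71.844/223.833 = 0.3210.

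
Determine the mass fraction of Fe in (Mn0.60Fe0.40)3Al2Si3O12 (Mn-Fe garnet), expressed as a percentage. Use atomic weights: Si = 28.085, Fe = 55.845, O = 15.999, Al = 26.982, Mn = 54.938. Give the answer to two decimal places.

13.51 mass %

M((Mn0.60Fe0.40)3Al2Si3O12) = 496.109 g/mol.
Fe contributes 1.20 × 55.845 = 67.014 g per mole.
67.014/496.109 = 0.1351 → 13.51%.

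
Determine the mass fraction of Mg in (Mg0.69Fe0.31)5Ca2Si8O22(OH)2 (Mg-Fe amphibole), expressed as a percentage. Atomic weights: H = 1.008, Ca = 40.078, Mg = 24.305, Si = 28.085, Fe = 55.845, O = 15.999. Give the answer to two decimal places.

9.74 mass %

M((Mg0.69Fe0.31)5Ca2Si8O22(OH)2) = 861.240 g/mol.
Mg contributes 3.45 × 24.305 = 83.852 g per mole.
83.852/861.240 = 0.0974 → 9.74%.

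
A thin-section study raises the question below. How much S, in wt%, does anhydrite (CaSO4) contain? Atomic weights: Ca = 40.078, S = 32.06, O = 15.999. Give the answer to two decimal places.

M(CaSO4) = 136.134 g/mol.
S contributes 1 × 32.06 = 32.060 g per mole.
32.060/136.134 = 0.2355 → 23.55%.

23.55 wt%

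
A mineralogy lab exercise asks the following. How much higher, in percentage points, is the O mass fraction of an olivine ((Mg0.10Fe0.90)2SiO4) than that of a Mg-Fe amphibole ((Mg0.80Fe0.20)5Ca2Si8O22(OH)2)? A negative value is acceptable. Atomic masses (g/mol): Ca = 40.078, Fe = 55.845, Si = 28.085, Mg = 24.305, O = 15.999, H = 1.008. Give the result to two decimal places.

-13.09 percentage points

First mineral: 63.996 g O in 197.463 g formula = 32.41 wt% O.
Second mineral: 383.976 g O in 843.893 g formula = 45.50 wt% O.
32.41% − 45.50% gives a difference of -13.09 percentage points.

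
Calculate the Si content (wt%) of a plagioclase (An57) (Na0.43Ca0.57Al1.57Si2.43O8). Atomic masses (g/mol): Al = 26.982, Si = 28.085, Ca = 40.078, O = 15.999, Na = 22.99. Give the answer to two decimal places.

25.15 wt%

Formula mass = 0.43·22.99 + 0.57·40.078 + 1.57·26.982 + 2.43·28.085 + 8·15.999 = 271.330 g/mol, of which 68.247 g is Si.
So Si makes up 68.247/271.330 = 0.2515 of the mass, i.e. 25.15%.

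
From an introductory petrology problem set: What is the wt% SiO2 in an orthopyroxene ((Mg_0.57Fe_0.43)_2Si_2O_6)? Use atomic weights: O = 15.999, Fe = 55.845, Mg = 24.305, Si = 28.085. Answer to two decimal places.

M((Mg_0.57Fe_0.43)_2Si_2O_6) = 227.898 g/mol; M(SiO2) = 60.083 g/mol.
Moles SiO2 per formula unit = 2 Si ÷ 1 = 2.0000.
SiO2 fraction = (2.0000 × 60.083) / 227.898 = 120.166/227.898 = 0.5273.

52.73 wt%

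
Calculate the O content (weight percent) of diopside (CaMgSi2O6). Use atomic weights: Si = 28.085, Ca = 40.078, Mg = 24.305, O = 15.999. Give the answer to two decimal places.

44.33 weight percent

Formula mass = 1×40.078 + 1×24.305 + 2×28.085 + 6×15.999 = 216.547 g/mol, of which 95.994 g is O.
So O makes up 95.994/216.547 = 0.4433 of the mass, i.e. 44.33%.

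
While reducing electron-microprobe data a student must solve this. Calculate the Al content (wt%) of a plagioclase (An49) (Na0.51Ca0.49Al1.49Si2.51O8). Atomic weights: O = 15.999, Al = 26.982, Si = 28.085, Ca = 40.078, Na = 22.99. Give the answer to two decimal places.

14.89 wt%

Molar mass of Na0.51Ca0.49Al1.49Si2.51O8: 0.51×22.99 + 0.49×40.078 + 1.49×26.982 + 2.51×28.085 + 8×15.999 = 270.052 g/mol.
Mass of Al per formula unit: 1.49 × 26.982 = 40.203 g.
Weight fraction Al = 40.203 / 270.052 = 0.1489.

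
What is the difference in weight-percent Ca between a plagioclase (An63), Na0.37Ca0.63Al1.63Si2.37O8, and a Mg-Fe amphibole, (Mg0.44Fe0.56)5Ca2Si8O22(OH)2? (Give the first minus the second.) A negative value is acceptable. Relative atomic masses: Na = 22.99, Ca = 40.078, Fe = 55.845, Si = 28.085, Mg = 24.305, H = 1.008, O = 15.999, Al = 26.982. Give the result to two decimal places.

0.37 percentage points

First mineral: 25.249 g Ca in 272.290 g formula = 9.27 wt% Ca.
Second mineral: 80.156 g Ca in 900.665 g formula = 8.90 wt% Ca.
9.27% − 8.90% gives a difference of 0.37 percentage points.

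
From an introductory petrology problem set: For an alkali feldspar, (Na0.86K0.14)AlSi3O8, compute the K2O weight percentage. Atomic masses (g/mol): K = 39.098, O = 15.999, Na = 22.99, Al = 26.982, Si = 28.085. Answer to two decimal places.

2.49 wt%

Formula mass = 264.474 g/mol.
0.14 K → 0.0700 mol K2O per formula unit; M(K2O) = 94.195, so K2O mass = 6.594 g.
6.594/264.474 × 100 = 2.49 wt%.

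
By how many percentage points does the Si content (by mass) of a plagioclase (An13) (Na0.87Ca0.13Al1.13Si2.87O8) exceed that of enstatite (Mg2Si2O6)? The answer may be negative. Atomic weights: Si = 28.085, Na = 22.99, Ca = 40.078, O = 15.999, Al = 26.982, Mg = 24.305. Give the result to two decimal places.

M(Na0.87Ca0.13Al1.13Si2.87O8) = 264.297 g/mol, so wt% Si = 80.604/264.297 × 100 = 30.50%.
M(Mg2Si2O6) = 200.774 g/mol, so wt% Si = 56.170/200.774 × 100 = 27.98%.
30.50 − 27.98 = 2.52 pp.

2.52 percentage points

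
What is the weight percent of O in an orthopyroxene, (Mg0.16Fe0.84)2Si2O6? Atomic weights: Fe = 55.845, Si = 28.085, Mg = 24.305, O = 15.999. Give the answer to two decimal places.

37.83 wt%

Molar mass of (Mg0.16Fe0.84)2Si2O6: 0.32×24.305 + 1.68×55.845 + 2×28.085 + 6×15.999 = 253.761 g/mol.
Mass of O per formula unit: 6 × 15.999 = 95.994 g.
Weight fraction O = 95.994 / 253.761 = 0.3783.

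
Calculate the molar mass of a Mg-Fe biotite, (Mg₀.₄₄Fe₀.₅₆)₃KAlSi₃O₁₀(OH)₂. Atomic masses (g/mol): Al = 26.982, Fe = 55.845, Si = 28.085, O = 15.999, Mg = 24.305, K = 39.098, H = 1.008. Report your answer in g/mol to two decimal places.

The formula mass is the sum 1.32*24.305 + 1.68*55.845 + 1*39.098 + 1*26.982 + 3*28.085 + 12*15.999 + 2*1.008.

470.24 g/mol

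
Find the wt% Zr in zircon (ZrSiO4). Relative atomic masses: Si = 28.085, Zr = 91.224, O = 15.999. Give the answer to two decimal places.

Molar mass of ZrSiO4: 1×91.224 + 1×28.085 + 4×15.999 = 183.305 g/mol.
Mass of Zr per formula unit: 1 × 91.224 = 91.224 g.
Weight fraction Zr = 91.224 / 183.305 = 0.4977.

49.77 wt%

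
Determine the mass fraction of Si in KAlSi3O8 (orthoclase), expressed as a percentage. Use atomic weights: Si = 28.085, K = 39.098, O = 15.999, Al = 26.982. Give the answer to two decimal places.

Formula mass = 1·39.098 + 1·26.982 + 3·28.085 + 8·15.999 = 278.327 g/mol, of which 84.255 g is Si.
So Si makes up 84.255/278.327 = 0.3027 of the mass, i.e. 30.27%.

30.27 weight percent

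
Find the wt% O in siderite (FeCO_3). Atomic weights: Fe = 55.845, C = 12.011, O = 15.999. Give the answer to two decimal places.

M(FeCO_3) = 115.853 g/mol.
O contributes 3 × 15.999 = 47.997 g per mole.
47.997/115.853 = 0.4143 → 41.43%.

41.43 weight percent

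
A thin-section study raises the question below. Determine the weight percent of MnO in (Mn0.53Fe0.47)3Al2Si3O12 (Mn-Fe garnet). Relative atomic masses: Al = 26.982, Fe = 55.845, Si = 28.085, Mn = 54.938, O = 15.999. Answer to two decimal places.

22.73 wt%

M((Mn0.53Fe0.47)3Al2Si3O12) = 496.300 g/mol; M(MnO) = 70.937 g/mol.
Moles MnO per formula unit = 1.59 Mn ÷ 1 = 1.5900.
MnO fraction = (1.5900 × 70.937) / 496.300 = 112.790/496.300 = 0.2273.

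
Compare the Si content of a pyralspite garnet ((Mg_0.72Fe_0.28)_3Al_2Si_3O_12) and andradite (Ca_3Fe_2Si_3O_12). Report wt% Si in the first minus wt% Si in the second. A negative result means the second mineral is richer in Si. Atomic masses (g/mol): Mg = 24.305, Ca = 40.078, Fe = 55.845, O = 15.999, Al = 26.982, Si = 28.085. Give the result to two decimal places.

M((Mg_0.72Fe_0.28)_3Al_2Si_3O_12) = 429.616 g/mol, so wt% Si = 84.255/429.616 × 100 = 19.61%.
M(Ca_3Fe_2Si_3O_12) = 508.167 g/mol, so wt% Si = 84.255/508.167 × 100 = 16.58%.
19.61 − 16.58 = 3.03 pp.

3.03 percentage points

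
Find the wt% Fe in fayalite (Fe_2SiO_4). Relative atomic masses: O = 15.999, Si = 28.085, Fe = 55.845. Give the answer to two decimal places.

54.81 wt%

M(Fe_2SiO_4) = 203.771 g/mol.
Fe contributes 2 × 55.845 = 111.690 g per mole.
111.690/203.771 = 0.5481 → 54.81%.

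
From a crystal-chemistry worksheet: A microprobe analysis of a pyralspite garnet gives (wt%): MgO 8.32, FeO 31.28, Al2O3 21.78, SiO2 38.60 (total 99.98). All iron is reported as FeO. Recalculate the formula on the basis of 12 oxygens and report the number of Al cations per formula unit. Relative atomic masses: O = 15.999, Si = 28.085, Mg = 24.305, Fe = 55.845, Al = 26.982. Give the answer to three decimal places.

1.997 Al apfu

MgO (M=40.304): mol = 0.20643; Mg = 0.20643, O = 0.20643.
FeO (M=71.844): mol = 0.43539; Fe = 0.43539, O = 0.43539.
Al2O3 (M=101.961): mol = 0.21361; Al = 0.42722, O = 0.64083.
SiO2 (M=60.083): mol = 0.64244; Si = 0.64244, O = 1.28488.
ΣO = 2.56753; factor = 12/ΣO = 4.67375.
Al apfu = 0.42722 × 4.67375 = 1.997.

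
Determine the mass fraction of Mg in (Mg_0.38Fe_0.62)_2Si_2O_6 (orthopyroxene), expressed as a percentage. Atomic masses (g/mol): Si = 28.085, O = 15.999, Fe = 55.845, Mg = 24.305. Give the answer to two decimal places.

Formula mass = 0.76·24.305 + 1.24·55.845 + 2·28.085 + 6·15.999 = 239.884 g/mol, of which 18.472 g is Mg.
So Mg makes up 18.472/239.884 = 0.0770 of the mass, i.e. 7.70%.

7.70 wt%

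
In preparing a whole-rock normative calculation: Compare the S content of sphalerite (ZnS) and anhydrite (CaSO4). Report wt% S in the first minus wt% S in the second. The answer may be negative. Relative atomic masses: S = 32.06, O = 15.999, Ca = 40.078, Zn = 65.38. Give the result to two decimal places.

First mineral: 32.060 g S in 97.440 g formula = 32.90 wt% S.
Second mineral: 32.060 g S in 136.134 g formula = 23.55 wt% S.
32.90% − 23.55% gives a difference of 9.35 percentage points.

9.35 percentage points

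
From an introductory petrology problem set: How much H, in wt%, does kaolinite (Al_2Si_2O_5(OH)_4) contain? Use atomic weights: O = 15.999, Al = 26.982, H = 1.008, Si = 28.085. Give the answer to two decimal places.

1.56 wt%

Molar mass of Al_2Si_2O_5(OH)_4: 2*26.982 + 2*28.085 + 9*15.999 + 4*1.008 = 258.157 g/mol.
Mass of H per formula unit: 4 × 1.008 = 4.032 g.
Weight fraction H = 4.032 / 258.157 = 0.0156.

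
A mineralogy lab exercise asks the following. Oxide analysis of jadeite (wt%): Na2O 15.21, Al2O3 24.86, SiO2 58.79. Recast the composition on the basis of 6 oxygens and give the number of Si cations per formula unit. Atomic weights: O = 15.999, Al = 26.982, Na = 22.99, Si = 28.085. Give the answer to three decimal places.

Na2O: 15.21/61.979 = 0.24541 mol → 0.49082 mol Na, 0.24541 mol O.
Al2O3: 24.86/101.961 = 0.24382 mol → 0.48764 mol Al, 0.73146 mol O.
SiO2: 58.79/60.083 = 0.97848 mol → 0.97848 mol Si, 1.95696 mol O.
Total oxygen = 2.93383 mol. Normalization factor = 6/2.93383 = 2.04511.
Si per 6 O = 0.97848 × 2.04511 = 2.001.

2.001 Si apfu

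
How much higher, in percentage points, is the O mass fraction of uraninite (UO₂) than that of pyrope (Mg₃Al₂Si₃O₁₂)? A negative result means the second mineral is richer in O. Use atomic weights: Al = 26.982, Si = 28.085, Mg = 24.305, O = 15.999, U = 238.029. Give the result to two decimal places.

First mineral: 31.998 g O in 270.027 g formula = 11.85 wt% O.
Second mineral: 191.988 g O in 403.122 g formula = 47.63 wt% O.
11.85% − 47.63% gives a difference of -35.78 percentage points.

-35.78 percentage points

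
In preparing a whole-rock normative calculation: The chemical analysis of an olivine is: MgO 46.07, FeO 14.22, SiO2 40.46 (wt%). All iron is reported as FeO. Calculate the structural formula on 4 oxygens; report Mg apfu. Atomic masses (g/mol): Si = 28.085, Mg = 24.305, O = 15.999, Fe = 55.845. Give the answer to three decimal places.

1.701 Mg apfu

MgO (M=40.304): mol = 1.14306; Mg = 1.14306, O = 1.14306.
FeO (M=71.844): mol = 0.19793; Fe = 0.19793, O = 0.19793.
SiO2 (M=60.083): mol = 0.67340; Si = 0.67340, O = 1.34680.
ΣO = 2.68779; factor = 4/ΣO = 1.48821.
Mg apfu = 1.14306 × 1.48821 = 1.701.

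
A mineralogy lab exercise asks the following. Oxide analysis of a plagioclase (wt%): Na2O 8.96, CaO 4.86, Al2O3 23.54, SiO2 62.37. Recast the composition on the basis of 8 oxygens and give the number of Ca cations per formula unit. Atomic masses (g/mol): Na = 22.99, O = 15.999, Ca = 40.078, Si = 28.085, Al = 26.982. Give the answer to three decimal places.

0.231 Ca apfu

8.96 wt% Na2O ÷ 61.979 g/mol = 0.14457 mol, giving 0.28914 Na and 0.14457 O.
4.86 wt% CaO ÷ 56.077 g/mol = 0.08667 mol, giving 0.08667 Ca and 0.08667 O.
23.54 wt% Al2O3 ÷ 101.961 g/mol = 0.23087 mol, giving 0.46174 Al and 0.69261 O.
62.37 wt% SiO2 ÷ 60.083 g/mol = 1.03806 mol, giving 1.03806 Si and 2.07612 O.
Oxygen sums to 2.99997; scaling by 8/2.99997 = 2.66669 puts the formula on 8 O.
Ca: 0.08667 × 2.66669 = 0.231 atoms per formula unit.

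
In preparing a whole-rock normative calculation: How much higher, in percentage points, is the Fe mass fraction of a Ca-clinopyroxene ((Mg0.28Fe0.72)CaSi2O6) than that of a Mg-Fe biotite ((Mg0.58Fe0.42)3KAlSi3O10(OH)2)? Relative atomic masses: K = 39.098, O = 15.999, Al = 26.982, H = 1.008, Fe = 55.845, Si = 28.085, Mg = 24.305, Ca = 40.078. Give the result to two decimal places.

First mineral: 40.208 g Fe in 239.256 g formula = 16.81 wt% Fe.
Second mineral: 70.365 g Fe in 456.994 g formula = 15.40 wt% Fe.
16.81% − 15.40% gives a difference of 1.41 percentage points.

1.41 percentage points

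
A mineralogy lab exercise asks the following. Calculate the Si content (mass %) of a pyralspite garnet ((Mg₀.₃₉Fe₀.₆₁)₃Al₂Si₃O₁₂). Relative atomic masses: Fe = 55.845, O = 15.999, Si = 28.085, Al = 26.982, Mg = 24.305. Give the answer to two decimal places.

18.28 mass %

Molar mass of (Mg₀.₃₉Fe₀.₆₁)₃Al₂Si₃O₁₂: 1.17×24.305 + 1.83×55.845 + 2×26.982 + 3×28.085 + 12×15.999 = 460.840 g/mol.
Mass of Si per formula unit: 3 × 28.085 = 84.255 g.
Weight fraction Si = 84.255 / 460.840 = 0.1828.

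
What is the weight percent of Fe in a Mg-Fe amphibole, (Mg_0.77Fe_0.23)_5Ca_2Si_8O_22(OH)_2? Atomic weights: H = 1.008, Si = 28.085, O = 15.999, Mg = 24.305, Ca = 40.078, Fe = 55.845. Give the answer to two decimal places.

7.57 weight percent

Formula mass = 3.85*24.305 + 1.15*55.845 + 2*40.078 + 8*28.085 + 24*15.999 + 2*1.008 = 848.624 g/mol, of which 64.222 g is Fe.
So Fe makes up 64.222/848.624 = 0.0757 of the mass, i.e. 7.57%.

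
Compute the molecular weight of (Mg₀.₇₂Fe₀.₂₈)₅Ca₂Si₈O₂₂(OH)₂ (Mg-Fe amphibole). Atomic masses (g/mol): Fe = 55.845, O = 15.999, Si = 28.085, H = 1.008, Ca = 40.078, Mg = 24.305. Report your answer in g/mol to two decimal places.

856.51 g/mol

Mg: 3.60 × 24.305 = 87.4980
Fe: 1.40 × 55.845 = 78.1830
Ca: 2 × 40.078 = 80.1560
Si: 8 × 28.085 = 224.6800
O: 24 × 15.999 = 383.9760
H: 2 × 1.008 = 2.0160
Summing the contributions gives the formula mass.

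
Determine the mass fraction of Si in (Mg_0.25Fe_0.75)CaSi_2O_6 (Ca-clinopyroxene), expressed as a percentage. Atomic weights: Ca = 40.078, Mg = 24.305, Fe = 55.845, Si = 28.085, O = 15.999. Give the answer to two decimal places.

23.38 weight percent

Molar mass of (Mg_0.25Fe_0.75)CaSi_2O_6: 0.25×24.305 + 0.75×55.845 + 1×40.078 + 2×28.085 + 6×15.999 = 240.202 g/mol.
Mass of Si per formula unit: 2 × 28.085 = 56.170 g.
Weight fraction Si = 56.170 / 240.202 = 0.2338.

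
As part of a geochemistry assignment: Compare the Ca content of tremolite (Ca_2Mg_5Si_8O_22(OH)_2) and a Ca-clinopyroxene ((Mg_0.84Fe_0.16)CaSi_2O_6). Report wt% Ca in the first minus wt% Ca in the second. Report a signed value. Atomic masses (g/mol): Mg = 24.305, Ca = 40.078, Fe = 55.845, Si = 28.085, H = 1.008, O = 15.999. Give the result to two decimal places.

-8.22 percentage points

M(Ca_2Mg_5Si_8O_22(OH)_2) = 812.353 g/mol, so wt% Ca = 80.156/812.353 × 100 = 9.87%.
M((Mg_0.84Fe_0.16)CaSi_2O_6) = 221.593 g/mol, so wt% Ca = 40.078/221.593 × 100 = 18.09%.
9.87 − 18.09 = -8.22 pp.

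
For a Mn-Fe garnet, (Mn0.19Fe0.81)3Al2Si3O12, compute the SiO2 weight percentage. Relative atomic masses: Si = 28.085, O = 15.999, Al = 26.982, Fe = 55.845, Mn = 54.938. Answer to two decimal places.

36.25 wt%

Formula mass = 497.225 g/mol.
3 Si → 3.0000 mol SiO2 per formula unit; M(SiO2) = 60.083, so SiO2 mass = 180.249 g.
180.249/497.225 × 100 = 36.25 wt%.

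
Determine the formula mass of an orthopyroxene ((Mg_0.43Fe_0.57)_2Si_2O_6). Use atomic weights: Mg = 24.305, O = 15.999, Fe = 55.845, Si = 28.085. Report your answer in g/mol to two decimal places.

The formula mass is the sum 0.86(24.305) + 1.14(55.845) + 2(28.085) + 6(15.999).

236.73 g/mol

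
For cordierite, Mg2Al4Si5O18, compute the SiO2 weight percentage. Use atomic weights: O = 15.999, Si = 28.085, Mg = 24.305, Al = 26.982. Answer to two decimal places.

51.36 wt%

Molar mass of Mg2Al4Si5O18 = 2×24.305 + 4×26.982 + 5×28.085 + 18×15.999 = 584.945 g/mol.
Each formula unit contains 5 Si, equivalent to 5/1 = 5.0000 mol SiO2.
M(SiO2) = 1×28.085 + 2×15.999 = 60.083 g/mol.
Mass of SiO2 per formula unit = 5.0000 × 60.083 = 300.415 g.
SiO2 wt% = 300.415 / 584.945 × 100 = 51.36%.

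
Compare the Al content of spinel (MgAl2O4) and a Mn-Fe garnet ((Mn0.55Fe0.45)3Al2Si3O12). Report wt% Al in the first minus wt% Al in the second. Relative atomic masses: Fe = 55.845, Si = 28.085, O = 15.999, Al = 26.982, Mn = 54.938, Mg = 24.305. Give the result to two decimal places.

Al in MgAl2O4: molar mass 142.265 g/mol; 2×26.982 = 53.964 g → 37.93 wt%.
Al in (Mn0.55Fe0.45)3Al2Si3O12: molar mass 496.245 g/mol; 2×26.982 = 53.964 g → 10.87 wt%.
Difference = 37.93 − 10.87 = 27.06 percentage points.

27.06 percentage points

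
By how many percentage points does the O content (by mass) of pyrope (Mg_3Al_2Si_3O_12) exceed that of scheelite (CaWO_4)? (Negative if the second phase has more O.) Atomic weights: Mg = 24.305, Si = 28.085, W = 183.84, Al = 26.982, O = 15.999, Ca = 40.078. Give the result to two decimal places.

M(Mg_3Al_2Si_3O_12) = 403.122 g/mol, so wt% O = 191.988/403.122 × 100 = 47.63%.
M(CaWO_4) = 287.914 g/mol, so wt% O = 63.996/287.914 × 100 = 22.23%.
47.63 − 22.23 = 25.40 pp.

25.40 percentage points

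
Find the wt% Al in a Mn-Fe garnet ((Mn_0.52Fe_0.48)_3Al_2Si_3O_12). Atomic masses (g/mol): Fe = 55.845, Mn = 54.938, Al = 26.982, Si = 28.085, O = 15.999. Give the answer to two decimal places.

10.87 weight percent

M((Mn_0.52Fe_0.48)_3Al_2Si_3O_12) = 496.327 g/mol.
Al contributes 2 × 26.982 = 53.964 g per mole.
53.964/496.327 = 0.1087 → 10.87%.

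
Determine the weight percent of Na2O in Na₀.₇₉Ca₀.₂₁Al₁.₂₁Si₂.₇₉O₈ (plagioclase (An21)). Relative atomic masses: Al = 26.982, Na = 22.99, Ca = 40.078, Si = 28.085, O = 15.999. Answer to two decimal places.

9.22 wt%

Molar mass of Na₀.₇₉Ca₀.₂₁Al₁.₂₁Si₂.₇₉O₈ = 0.79×22.99 + 0.21×40.078 + 1.21×26.982 + 2.79×28.085 + 8×15.999 = 265.576 g/mol.
Each formula unit contains 0.79 Na, equivalent to 0.79/2 = 0.3950 mol Na2O.
M(Na2O) = 2×22.99 + 1×15.999 = 61.979 g/mol.
Mass of Na2O per formula unit = 0.3950 × 61.979 = 24.482 g.
Na2O wt% = 24.482 / 265.576 × 100 = 9.22%.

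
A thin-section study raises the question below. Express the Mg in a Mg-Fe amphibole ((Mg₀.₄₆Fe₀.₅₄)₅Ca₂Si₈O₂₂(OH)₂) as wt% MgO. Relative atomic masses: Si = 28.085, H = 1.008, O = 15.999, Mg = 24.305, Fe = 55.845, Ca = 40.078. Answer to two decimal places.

Formula mass = 897.511 g/mol.
2.30 Mg → 2.3000 mol MgO per formula unit; M(MgO) = 40.304, so MgO mass = 92.699 g.
92.699/897.511 × 100 = 10.33 wt%.

10.33 wt%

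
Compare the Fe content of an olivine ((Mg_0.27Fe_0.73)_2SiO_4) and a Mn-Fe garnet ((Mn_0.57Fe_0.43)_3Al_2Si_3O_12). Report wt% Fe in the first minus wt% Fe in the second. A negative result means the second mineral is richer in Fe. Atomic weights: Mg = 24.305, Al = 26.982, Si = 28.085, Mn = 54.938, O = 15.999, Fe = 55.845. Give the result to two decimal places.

First mineral: 81.534 g Fe in 186.739 g formula = 43.66 wt% Fe.
Second mineral: 72.040 g Fe in 496.191 g formula = 14.52 wt% Fe.
43.66% − 14.52% gives a difference of 29.14 percentage points.

29.14 percentage points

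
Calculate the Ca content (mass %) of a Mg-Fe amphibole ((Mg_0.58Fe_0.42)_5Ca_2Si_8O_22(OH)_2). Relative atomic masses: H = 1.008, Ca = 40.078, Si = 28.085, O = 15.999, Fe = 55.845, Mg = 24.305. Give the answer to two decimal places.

9.12 mass %

Formula mass = 2.90×24.305 + 2.10×55.845 + 2×40.078 + 8×28.085 + 24×15.999 + 2×1.008 = 878.587 g/mol, of which 80.156 g is Ca.
So Ca makes up 80.156/878.587 = 0.0912 of the mass, i.e. 9.12%.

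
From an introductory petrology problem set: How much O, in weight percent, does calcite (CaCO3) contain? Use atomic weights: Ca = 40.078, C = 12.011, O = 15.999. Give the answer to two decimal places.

Molar mass of CaCO3: 1*40.078 + 1*12.011 + 3*15.999 = 100.086 g/mol.
Mass of O per formula unit: 3 × 15.999 = 47.997 g.
Weight fraction O = 47.997 / 100.086 = 0.4796.

47.96 weight percent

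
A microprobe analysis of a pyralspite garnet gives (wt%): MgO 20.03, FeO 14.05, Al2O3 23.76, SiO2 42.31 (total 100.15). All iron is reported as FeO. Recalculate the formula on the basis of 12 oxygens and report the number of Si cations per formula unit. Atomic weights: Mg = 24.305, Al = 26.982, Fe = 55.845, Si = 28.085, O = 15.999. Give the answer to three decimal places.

20.03 wt% MgO ÷ 40.304 g/mol = 0.49697 mol, giving 0.49697 Mg and 0.49697 O.
14.05 wt% FeO ÷ 71.844 g/mol = 0.19556 mol, giving 0.19556 Fe and 0.19556 O.
23.76 wt% Al2O3 ÷ 101.961 g/mol = 0.23303 mol, giving 0.46606 Al and 0.69909 O.
42.31 wt% SiO2 ÷ 60.083 g/mol = 0.70419 mol, giving 0.70419 Si and 1.40838 O.
Oxygen sums to 2.80000; scaling by 12/2.80000 = 4.28571 puts the formula on 12 O.
Si: 0.70419 × 4.28571 = 3.018 atoms per formula unit.

3.018 Si apfu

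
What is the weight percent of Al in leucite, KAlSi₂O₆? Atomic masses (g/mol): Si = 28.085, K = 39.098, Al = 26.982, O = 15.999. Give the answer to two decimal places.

M(KAlSi₂O₆) = 218.244 g/mol.
Al contributes 1 × 26.982 = 26.982 g per mole.
26.982/218.244 = 0.1236 → 12.36%.

12.36 weight percent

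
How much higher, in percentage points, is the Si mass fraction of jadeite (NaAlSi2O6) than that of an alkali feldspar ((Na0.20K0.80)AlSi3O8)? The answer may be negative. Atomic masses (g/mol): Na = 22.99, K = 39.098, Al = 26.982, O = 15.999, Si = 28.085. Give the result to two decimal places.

Si in NaAlSi2O6: molar mass 202.136 g/mol; 2×28.085 = 56.170 g → 27.79 wt%.
Si in (Na0.20K0.80)AlSi3O8: molar mass 275.105 g/mol; 3×28.085 = 84.255 g → 30.63 wt%.
Difference = 27.79 − 30.63 = -2.84 percentage points.

-2.84 percentage points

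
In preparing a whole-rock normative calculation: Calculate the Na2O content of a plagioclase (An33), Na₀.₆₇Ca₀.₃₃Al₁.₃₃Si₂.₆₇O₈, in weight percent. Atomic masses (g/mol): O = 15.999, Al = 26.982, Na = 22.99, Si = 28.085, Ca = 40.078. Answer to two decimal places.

7.76 wt%

M(Na₀.₆₇Ca₀.₃₃Al₁.₃₃Si₂.₆₇O₈) = 267.494 g/mol; M(Na2O) = 61.979 g/mol.
Moles Na2O per formula unit = 0.67 Na ÷ 2 = 0.3350.
Na2O fraction = (0.3350 × 61.979) / 267.494 = 20.763/267.494 = 0.0776.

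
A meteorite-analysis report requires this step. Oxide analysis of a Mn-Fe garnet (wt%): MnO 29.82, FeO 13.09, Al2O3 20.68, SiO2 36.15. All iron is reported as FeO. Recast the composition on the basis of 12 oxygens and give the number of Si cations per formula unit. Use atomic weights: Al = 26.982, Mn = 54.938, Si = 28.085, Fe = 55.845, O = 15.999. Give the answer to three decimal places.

2.990 Si apfu

MnO: 29.82/70.937 = 0.42037 mol → 0.42037 mol Mn, 0.42037 mol O.
FeO: 13.09/71.844 = 0.18220 mol → 0.18220 mol Fe, 0.18220 mol O.
Al2O3: 20.68/101.961 = 0.20282 mol → 0.40564 mol Al, 0.60846 mol O.
SiO2: 36.15/60.083 = 0.60167 mol → 0.60167 mol Si, 1.20334 mol O.
Total oxygen = 2.41437 mol. Normalization factor = 12/2.41437 = 4.97024.
Si per 12 O = 0.60167 × 4.97024 = 2.990.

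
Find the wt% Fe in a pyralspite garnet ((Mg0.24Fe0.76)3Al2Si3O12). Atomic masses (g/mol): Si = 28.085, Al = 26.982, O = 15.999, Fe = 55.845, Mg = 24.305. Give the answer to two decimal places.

26.80 wt%

Formula mass = 0.72·24.305 + 2.28·55.845 + 2·26.982 + 3·28.085 + 12·15.999 = 475.033 g/mol, of which 127.327 g is Fe.
So Fe makes up 127.327/475.033 = 0.2680 of the mass, i.e. 26.80%.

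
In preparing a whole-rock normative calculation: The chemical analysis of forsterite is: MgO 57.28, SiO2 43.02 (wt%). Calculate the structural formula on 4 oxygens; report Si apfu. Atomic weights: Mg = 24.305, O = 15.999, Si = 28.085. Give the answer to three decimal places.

MgO (M=40.304): mol = 1.42120; Mg = 1.42120, O = 1.42120.
SiO2 (M=60.083): mol = 0.71601; Si = 0.71601, O = 1.43202.
ΣO = 2.85322; factor = 4/ΣO = 1.40192.
Si apfu = 0.71601 × 1.40192 = 1.004.

1.004 Si apfu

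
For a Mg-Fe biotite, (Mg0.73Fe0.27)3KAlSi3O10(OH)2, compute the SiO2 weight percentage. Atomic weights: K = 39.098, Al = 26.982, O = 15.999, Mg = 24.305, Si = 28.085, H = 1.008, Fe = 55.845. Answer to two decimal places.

Formula mass = 442.801 g/mol.
3 Si → 3.0000 mol SiO2 per formula unit; M(SiO2) = 60.083, so SiO2 mass = 180.249 g.
180.249/442.801 × 100 = 40.71 wt%.

40.71 wt%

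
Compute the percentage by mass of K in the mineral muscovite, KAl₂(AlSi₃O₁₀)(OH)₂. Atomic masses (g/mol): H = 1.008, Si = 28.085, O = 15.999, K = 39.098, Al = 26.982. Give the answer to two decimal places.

9.82 mass %

Molar mass of KAl₂(AlSi₃O₁₀)(OH)₂: 1·39.098 + 3·26.982 + 3·28.085 + 12·15.999 + 2·1.008 = 398.303 g/mol.
Mass of K per formula unit: 1 × 39.098 = 39.098 g.
Weight fraction K = 39.098 / 398.303 = 0.0982.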